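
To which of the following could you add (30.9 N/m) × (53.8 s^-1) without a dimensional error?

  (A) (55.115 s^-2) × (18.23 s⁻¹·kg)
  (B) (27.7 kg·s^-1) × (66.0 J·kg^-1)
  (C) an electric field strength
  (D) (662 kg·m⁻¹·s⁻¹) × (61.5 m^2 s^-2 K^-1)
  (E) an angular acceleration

(A)

Reference: [kg·s⁻²] · [s⁻¹] = kg·s⁻³.
Each option:
  (A) [s⁻²] · [kg·s⁻¹] = kg·s⁻³  ← same
  (B) [kg·s⁻¹] · [m²·s⁻²] = kg·m²·s⁻³
  (C) [electric field strength] = kg·m·s⁻³·A⁻¹
  (D) [kg·m⁻¹·s⁻¹] · [m²·s⁻²·K⁻¹] = kg·m·s⁻³·K⁻¹
  (E) [angular acceleration] = s⁻²
Only (A) matches kg·s⁻³.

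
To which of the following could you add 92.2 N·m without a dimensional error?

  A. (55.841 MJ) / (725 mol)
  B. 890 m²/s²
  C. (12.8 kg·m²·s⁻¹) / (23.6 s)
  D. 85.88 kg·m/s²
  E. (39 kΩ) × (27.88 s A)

Reference: N·m = kg·m·s⁻²·m = kg·m²·s⁻².
Each option:
  A. [kg·m²·s⁻²] / [mol] = kg·m²·s⁻²·mol⁻¹
  B. m²·s⁻²
  C. [kg·m²·s⁻¹] / [s] = kg·m²·s⁻²  ← same
  D. kg·m·s⁻²
  E. [kg·m²·s⁻³·A⁻²] · [s·A] = kg·m²·s⁻²·A⁻¹
Only C. matches kg·m²·s⁻².

C.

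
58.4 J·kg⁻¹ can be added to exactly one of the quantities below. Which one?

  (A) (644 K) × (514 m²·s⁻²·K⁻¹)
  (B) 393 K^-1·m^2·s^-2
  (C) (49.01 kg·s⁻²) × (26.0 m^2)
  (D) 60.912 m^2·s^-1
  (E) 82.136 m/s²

(A)

Reference: J·kg⁻¹ = N·m·kg⁻¹ = m²·s⁻².
Each option:
  (A) [K] · [m²·s⁻²·K⁻¹] = m²·s⁻²  ← same
  (B) m²·s⁻²·K⁻¹
  (C) [kg·s⁻²] · [m²] = kg·m²·s⁻²
  (D) m²·s⁻¹
  (E) m·s⁻²
Only (A) matches m²·s⁻².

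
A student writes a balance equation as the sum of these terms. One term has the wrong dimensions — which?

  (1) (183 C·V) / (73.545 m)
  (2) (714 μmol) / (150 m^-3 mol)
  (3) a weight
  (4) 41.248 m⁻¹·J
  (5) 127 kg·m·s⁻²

Expand each in SI base units:
  (1) [kg·m²·s⁻²] / [m] = kg·m·s⁻²
  (2) [mol] / [m⁻³·mol] = m³
  (3) [weight] = kg·m·s⁻²
  (4) J·m⁻¹ = N·m·m⁻¹ = kg·m·s⁻²
  (5) kg·m·s⁻²
All reduce to kg·m·s⁻² except (2), which is m³.

(2)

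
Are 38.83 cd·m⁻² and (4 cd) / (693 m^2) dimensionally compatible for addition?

Yes

Dimensions:
  38.83 cd·m⁻²:  cd·m⁻² = m⁻²·cd
  (4 cd) / (693 m^2):  [cd] / [m²] = m⁻²·cd
Both are m⁻²·cd, so they have the same dimensions and can be added.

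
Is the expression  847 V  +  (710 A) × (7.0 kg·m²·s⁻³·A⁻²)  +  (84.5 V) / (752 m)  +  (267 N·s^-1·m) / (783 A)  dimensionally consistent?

No

In SI base units:
  847 V:  V = J·C⁻¹ = kg·m²·s⁻³·A⁻¹
  (710 A) × (7.0 kg·m²·s⁻³·A⁻²):  [A] · [kg·m²·s⁻³·A⁻²] = kg·m²·s⁻³·A⁻¹
  (84.5 V) / (752 m):  [kg·m²·s⁻³·A⁻¹] / [m] = kg·m·s⁻³·A⁻¹
  (267 N·s^-1·m) / (783 A):  [kg·m²·s⁻³] / [A] = kg·m²·s⁻³·A⁻¹
The terms do not share a single dimension (kg·m²·s⁻³·A⁻¹ vs kg·m·s⁻³·A⁻¹).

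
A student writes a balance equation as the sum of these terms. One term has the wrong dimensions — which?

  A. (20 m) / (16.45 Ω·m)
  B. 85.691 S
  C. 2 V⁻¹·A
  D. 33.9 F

D.

Dimensions:
  A. [m] / [kg·m³·s⁻³·A⁻²] = kg⁻¹·m⁻²·s³·A²
  B. S = Ω⁻¹ = kg⁻¹·m⁻²·s³·A²
  C. A·V⁻¹ = A·(J·C⁻¹)⁻¹ = kg⁻¹·m⁻²·s³·A²
  D. F = C·V⁻¹ = kg⁻¹·m⁻²·s⁴·A²
All reduce to kg⁻¹·m⁻²·s³·A² except D., which is kg⁻¹·m⁻²·s⁴·A².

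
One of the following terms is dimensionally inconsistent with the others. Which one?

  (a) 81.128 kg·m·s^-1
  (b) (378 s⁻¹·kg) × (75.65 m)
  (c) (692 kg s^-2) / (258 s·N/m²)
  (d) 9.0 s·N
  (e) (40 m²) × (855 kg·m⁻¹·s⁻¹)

(c)

Expand each in SI base units:
  (a) kg·m·s⁻¹
  (b) [kg·s⁻¹] · [m] = kg·m·s⁻¹
  (c) [kg·s⁻²] / [kg·m⁻¹·s⁻¹] = m·s⁻¹
  (d) N·s = kg·m·s⁻²·s = kg·m·s⁻¹
  (e) [m²] · [kg·m⁻¹·s⁻¹] = kg·m·s⁻¹
All reduce to kg·m·s⁻¹ except (c), which is m·s⁻¹.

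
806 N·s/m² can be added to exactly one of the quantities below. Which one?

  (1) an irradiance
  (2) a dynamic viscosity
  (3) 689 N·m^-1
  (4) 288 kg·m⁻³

(2)

Reference: N·s·m⁻² = kg·m·s⁻²·s·m⁻² = kg·m⁻¹·s⁻¹.
Each option:
  (1) [irradiance] = kg·s⁻³
  (2) [dynamic viscosity] = kg·m⁻¹·s⁻¹  ← same
  (3) N·m⁻¹ = kg·m·s⁻²·m⁻¹ = kg·s⁻²
  (4) kg·m⁻³
Only (2) matches kg·m⁻¹·s⁻¹.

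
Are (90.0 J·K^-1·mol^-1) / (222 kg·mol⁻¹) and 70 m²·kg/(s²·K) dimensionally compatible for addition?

Expand each in SI base units:
  (90.0 J·K^-1·mol^-1) / (222 kg·mol⁻¹):  [kg·m²·s⁻²·K⁻¹·mol⁻¹] / [kg·mol⁻¹] = m²·s⁻²·K⁻¹
  70 m²·kg/(s²·K):  kg·m²·s⁻²·K⁻¹
m²·s⁻²·K⁻¹ ≠ kg·m²·s⁻²·K⁻¹, so they cannot be added.

No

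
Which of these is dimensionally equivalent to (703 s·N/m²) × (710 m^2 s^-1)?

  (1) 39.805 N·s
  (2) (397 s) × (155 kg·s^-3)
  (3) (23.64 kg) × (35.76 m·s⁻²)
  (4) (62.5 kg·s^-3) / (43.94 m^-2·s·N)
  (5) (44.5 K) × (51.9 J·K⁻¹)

Reference: [kg·m⁻¹·s⁻¹] · [m²·s⁻¹] = kg·m·s⁻².
Each option:
  (1) N·s = kg·m·s⁻²·s = kg·m·s⁻¹
  (2) [s] · [kg·s⁻³] = kg·s⁻²
  (3) [kg] · [m·s⁻²] = kg·m·s⁻²  ← same
  (4) [kg·s⁻³] / [kg·m⁻¹·s⁻¹] = m·s⁻²
  (5) [K] · [kg·m²·s⁻²·K⁻¹] = kg·m²·s⁻²
Only (3) matches kg·m·s⁻².

(3)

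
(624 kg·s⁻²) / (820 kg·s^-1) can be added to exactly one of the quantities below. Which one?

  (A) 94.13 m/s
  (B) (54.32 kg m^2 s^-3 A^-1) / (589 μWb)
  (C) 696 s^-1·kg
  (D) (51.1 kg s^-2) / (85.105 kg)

Reference: [kg·s⁻²] / [kg·s⁻¹] = s⁻¹.
Each option:
  (A) m·s⁻¹
  (B) [kg·m²·s⁻³·A⁻¹] / [kg·m²·s⁻²·A⁻¹] = s⁻¹  ← same
  (C) kg·s⁻¹
  (D) [kg·s⁻²] / [kg] = s⁻²
Only (B) matches s⁻¹.

(B)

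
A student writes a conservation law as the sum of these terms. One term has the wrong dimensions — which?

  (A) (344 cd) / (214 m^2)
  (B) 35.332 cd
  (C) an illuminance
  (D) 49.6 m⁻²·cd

Dimensions:
  (A) [cd] / [m²] = m⁻²·cd
  (B) cd
  (C) [illuminance] = m⁻²·cd
  (D) cd·m⁻² = m⁻²·cd
All reduce to m⁻²·cd except (B), which is cd.

(B)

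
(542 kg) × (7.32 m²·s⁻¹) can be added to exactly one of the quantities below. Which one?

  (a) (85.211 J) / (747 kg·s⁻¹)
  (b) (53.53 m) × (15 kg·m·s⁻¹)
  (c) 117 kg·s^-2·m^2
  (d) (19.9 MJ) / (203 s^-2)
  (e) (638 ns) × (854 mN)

(b)

Reference: [kg] · [m²·s⁻¹] = kg·m²·s⁻¹.
Each option:
  (a) [kg·m²·s⁻²] / [kg·s⁻¹] = m²·s⁻¹
  (b) [m] · [kg·m·s⁻¹] = kg·m²·s⁻¹  ← same
  (c) kg·m²·s⁻²
  (d) [kg·m²·s⁻²] / [s⁻²] = kg·m²
  (e) [s] · [kg·m·s⁻²] = kg·m·s⁻¹
Only (b) matches kg·m²·s⁻¹.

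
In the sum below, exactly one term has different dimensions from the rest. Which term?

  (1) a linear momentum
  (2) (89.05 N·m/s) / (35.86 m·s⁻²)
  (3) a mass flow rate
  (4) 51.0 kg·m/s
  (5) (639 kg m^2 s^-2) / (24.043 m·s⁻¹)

(3)

In SI base units:
  (1) [linear momentum] = kg·m·s⁻¹
  (2) [kg·m²·s⁻³] / [m·s⁻²] = kg·m·s⁻¹
  (3) [mass flow rate] = kg·s⁻¹
  (4) kg·m·s⁻¹
  (5) [kg·m²·s⁻²] / [m·s⁻¹] = kg·m·s⁻¹
All reduce to kg·m·s⁻¹ except (3), which is kg·s⁻¹.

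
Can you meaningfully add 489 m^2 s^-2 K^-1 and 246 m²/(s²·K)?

Yes

In SI base units:
  489 m^2 s^-2 K^-1:  m²·s⁻²·K⁻¹
  246 m²/(s²·K):  m²·s⁻²·K⁻¹
Both are m²·s⁻²·K⁻¹, so they have the same dimensions and can be added.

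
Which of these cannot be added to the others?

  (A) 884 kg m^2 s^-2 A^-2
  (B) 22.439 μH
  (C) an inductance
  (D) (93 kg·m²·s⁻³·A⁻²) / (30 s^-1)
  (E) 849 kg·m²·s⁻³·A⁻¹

(E)

Reduce each to base SI dimensions:
  (A) kg·m²·s⁻²·A⁻²
  (B) H = V·s·A⁻¹ = kg·m²·s⁻²·A⁻²
  (C) [inductance] = kg·m²·s⁻²·A⁻²
  (D) [kg·m²·s⁻³·A⁻²] / [s⁻¹] = kg·m²·s⁻²·A⁻²
  (E) kg·m²·s⁻³·A⁻¹
All reduce to kg·m²·s⁻²·A⁻² except (E), which is kg·m²·s⁻³·A⁻¹.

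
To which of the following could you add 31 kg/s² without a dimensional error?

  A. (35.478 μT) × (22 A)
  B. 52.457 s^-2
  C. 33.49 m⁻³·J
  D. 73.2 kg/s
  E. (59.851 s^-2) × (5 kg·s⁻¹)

Reference: kg·s⁻².
Each option:
  A. [kg·s⁻²·A⁻¹] · [A] = kg·s⁻²  ← same
  B. s⁻²
  C. J·m⁻³ = N·m·m⁻³ = kg·m⁻¹·s⁻²
  D. kg·s⁻¹
  E. [s⁻²] · [kg·s⁻¹] = kg·s⁻³
Only A. matches kg·s⁻².

A.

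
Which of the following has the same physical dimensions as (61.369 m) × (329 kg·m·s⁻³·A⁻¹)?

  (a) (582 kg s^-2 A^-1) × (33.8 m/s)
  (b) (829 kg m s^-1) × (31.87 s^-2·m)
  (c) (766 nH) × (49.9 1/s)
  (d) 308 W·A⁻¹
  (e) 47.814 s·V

Reference: [m] · [kg·m·s⁻³·A⁻¹] = kg·m²·s⁻³·A⁻¹.
Each option:
  (a) [kg·s⁻²·A⁻¹] · [m·s⁻¹] = kg·m·s⁻³·A⁻¹
  (b) [kg·m·s⁻¹] · [m·s⁻²] = kg·m²·s⁻³
  (c) [kg·m²·s⁻²·A⁻²] · [s⁻¹] = kg·m²·s⁻³·A⁻²
  (d) W·A⁻¹ = J·s⁻¹·A⁻¹ = kg·m²·s⁻³·A⁻¹  ← same
  (e) V·s = J·C⁻¹·s = kg·m²·s⁻²·A⁻¹
Only (d) matches kg·m²·s⁻³·A⁻¹.

(d)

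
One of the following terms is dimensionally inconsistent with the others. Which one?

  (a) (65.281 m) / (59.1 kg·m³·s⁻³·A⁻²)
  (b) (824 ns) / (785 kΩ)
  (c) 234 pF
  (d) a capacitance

Dimensions:
  (a) [m] / [kg·m³·s⁻³·A⁻²] = kg⁻¹·m⁻²·s³·A²
  (b) [s] / [kg·m²·s⁻³·A⁻²] = kg⁻¹·m⁻²·s⁴·A²
  (c) F = C·V⁻¹ = kg⁻¹·m⁻²·s⁴·A²
  (d) [capacitance] = kg⁻¹·m⁻²·s⁴·A²
All reduce to kg⁻¹·m⁻²·s⁴·A² except (a), which is kg⁻¹·m⁻²·s³·A².

(a)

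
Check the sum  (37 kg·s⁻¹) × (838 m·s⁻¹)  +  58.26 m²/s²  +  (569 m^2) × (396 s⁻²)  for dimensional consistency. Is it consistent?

No

Expand each in SI base units:
  (37 kg·s⁻¹) × (838 m·s⁻¹):  [kg·s⁻¹] · [m·s⁻¹] = kg·m·s⁻²
  58.26 m²/s²:  m²·s⁻²
  (569 m^2) × (396 s⁻²):  [m²] · [s⁻²] = m²·s⁻²
The terms do not share a single dimension (kg·m·s⁻² vs m²·s⁻²).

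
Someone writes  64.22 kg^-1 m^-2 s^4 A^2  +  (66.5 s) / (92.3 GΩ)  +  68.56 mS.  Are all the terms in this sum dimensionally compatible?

No

Reduce each to base SI dimensions:
  64.22 kg^-1 m^-2 s^4 A^2:  kg⁻¹·m⁻²·s⁴·A²
  (66.5 s) / (92.3 GΩ):  [s] / [kg·m²·s⁻³·A⁻²] = kg⁻¹·m⁻²·s⁴·A²
  68.56 mS:  S = Ω⁻¹ = kg⁻¹·m⁻²·s³·A²
The terms do not share a single dimension (kg⁻¹·m⁻²·s³·A² vs kg⁻¹·m⁻²·s⁴·A²).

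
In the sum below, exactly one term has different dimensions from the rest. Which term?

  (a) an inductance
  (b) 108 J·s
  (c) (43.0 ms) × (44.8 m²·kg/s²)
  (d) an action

Dimensions:
  (a) [inductance] = kg·m²·s⁻²·A⁻²
  (b) J·s = N·m·s = kg·m²·s⁻¹
  (c) [s] · [kg·m²·s⁻²] = kg·m²·s⁻¹
  (d) [action] = kg·m²·s⁻¹
All reduce to kg·m²·s⁻¹ except (a), which is kg·m²·s⁻²·A⁻².

(a)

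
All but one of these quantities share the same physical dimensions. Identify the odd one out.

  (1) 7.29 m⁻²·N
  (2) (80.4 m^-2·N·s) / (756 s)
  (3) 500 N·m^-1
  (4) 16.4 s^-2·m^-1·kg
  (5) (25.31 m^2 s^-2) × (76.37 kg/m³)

Dimensions:
  (1) N·m⁻² = kg·m·s⁻²·m⁻² = kg·m⁻¹·s⁻²
  (2) [kg·m⁻¹·s⁻¹] / [s] = kg·m⁻¹·s⁻²
  (3) N·m⁻¹ = kg·m·s⁻²·m⁻¹ = kg·s⁻²
  (4) kg·m⁻¹·s⁻²
  (5) [m²·s⁻²] · [kg·m⁻³] = kg·m⁻¹·s⁻²
All reduce to kg·m⁻¹·s⁻² except (3), which is kg·s⁻².

(3)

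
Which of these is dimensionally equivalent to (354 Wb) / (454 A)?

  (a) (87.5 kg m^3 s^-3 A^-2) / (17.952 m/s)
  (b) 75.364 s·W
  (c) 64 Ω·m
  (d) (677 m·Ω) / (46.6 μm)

(a)

Reference: [kg·m²·s⁻²·A⁻¹] / [A] = kg·m²·s⁻²·A⁻².
Each option:
  (a) [kg·m³·s⁻³·A⁻²] / [m·s⁻¹] = kg·m²·s⁻²·A⁻²  ← same
  (b) W·s = J·s⁻¹·s = kg·m²·s⁻²
  (c) Ω·m = V·A⁻¹·m = kg·m³·s⁻³·A⁻²
  (d) [kg·m³·s⁻³·A⁻²] / [m] = kg·m²·s⁻³·A⁻²
Only (a) matches kg·m²·s⁻²·A⁻².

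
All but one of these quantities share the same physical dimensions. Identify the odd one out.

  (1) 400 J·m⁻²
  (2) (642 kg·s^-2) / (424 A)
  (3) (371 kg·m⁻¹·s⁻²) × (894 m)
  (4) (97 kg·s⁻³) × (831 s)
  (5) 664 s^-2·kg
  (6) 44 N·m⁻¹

(2)

Work out the base dimensions of each:
  (1) J·m⁻² = N·m·m⁻² = kg·s⁻²
  (2) [kg·s⁻²] / [A] = kg·s⁻²·A⁻¹
  (3) [kg·m⁻¹·s⁻²] · [m] = kg·s⁻²
  (4) [kg·s⁻³] · [s] = kg·s⁻²
  (5) kg·s⁻²
  (6) N·m⁻¹ = kg·m·s⁻²·m⁻¹ = kg·s⁻²
All reduce to kg·s⁻² except (2), which is kg·s⁻²·A⁻¹.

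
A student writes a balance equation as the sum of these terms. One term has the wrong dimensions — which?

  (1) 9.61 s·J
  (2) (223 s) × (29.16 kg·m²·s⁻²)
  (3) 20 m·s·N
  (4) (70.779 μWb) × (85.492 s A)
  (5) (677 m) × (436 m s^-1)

(5)

Dimensions:
  (1) J·s = N·m·s = kg·m²·s⁻¹
  (2) [s] · [kg·m²·s⁻²] = kg·m²·s⁻¹
  (3) N·m·s = kg·m·s⁻²·m·s = kg·m²·s⁻¹
  (4) [kg·m²·s⁻²·A⁻¹] · [s·A] = kg·m²·s⁻¹
  (5) [m] · [m·s⁻¹] = m²·s⁻¹
All reduce to kg·m²·s⁻¹ except (5), which is m²·s⁻¹.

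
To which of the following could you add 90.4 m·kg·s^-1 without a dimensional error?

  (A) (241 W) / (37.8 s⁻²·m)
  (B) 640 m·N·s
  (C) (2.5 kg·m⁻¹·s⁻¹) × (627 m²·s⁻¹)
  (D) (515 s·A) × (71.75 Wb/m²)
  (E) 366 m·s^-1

(A)

Reference: kg·m·s⁻¹.
Each option:
  (A) [kg·m²·s⁻³] / [m·s⁻²] = kg·m·s⁻¹  ← same
  (B) N·m·s = kg·m·s⁻²·m·s = kg·m²·s⁻¹
  (C) [kg·m⁻¹·s⁻¹] · [m²·s⁻¹] = kg·m·s⁻²
  (D) [s·A] · [kg·s⁻²·A⁻¹] = kg·s⁻¹
  (E) m·s⁻¹
Only (A) matches kg·m·s⁻¹.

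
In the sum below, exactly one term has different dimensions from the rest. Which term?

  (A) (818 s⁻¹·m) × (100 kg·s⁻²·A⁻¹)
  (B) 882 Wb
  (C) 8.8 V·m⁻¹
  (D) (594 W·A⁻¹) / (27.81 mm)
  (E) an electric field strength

(B)

Work out the base dimensions of each:
  (A) [m·s⁻¹] · [kg·s⁻²·A⁻¹] = kg·m·s⁻³·A⁻¹
  (B) Wb = V·s = kg·m²·s⁻²·A⁻¹
  (C) V·m⁻¹ = J·C⁻¹·m⁻¹ = kg·m·s⁻³·A⁻¹
  (D) [kg·m²·s⁻³·A⁻¹] / [m] = kg·m·s⁻³·A⁻¹
  (E) [electric field strength] = kg·m·s⁻³·A⁻¹
All reduce to kg·m·s⁻³·A⁻¹ except (B), which is kg·m²·s⁻²·A⁻¹.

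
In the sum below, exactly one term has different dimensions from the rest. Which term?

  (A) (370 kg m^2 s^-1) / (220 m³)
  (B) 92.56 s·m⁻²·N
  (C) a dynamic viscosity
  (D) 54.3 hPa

Expand each in SI base units:
  (A) [kg·m²·s⁻¹] / [m³] = kg·m⁻¹·s⁻¹
  (B) N·s·m⁻² = kg·m·s⁻²·s·m⁻² = kg·m⁻¹·s⁻¹
  (C) [dynamic viscosity] = kg·m⁻¹·s⁻¹
  (D) Pa = N·m⁻² = kg·m⁻¹·s⁻²
All reduce to kg·m⁻¹·s⁻¹ except (D), which is kg·m⁻¹·s⁻².

(D)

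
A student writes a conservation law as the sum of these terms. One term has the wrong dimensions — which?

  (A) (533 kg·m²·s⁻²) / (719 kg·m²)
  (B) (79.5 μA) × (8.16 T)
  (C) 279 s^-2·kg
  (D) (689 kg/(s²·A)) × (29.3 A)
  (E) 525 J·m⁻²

In SI base units:
  (A) [kg·m²·s⁻²] / [kg·m²] = s⁻²
  (B) [A] · [kg·s⁻²·A⁻¹] = kg·s⁻²
  (C) kg·s⁻²
  (D) [kg·s⁻²·A⁻¹] · [A] = kg·s⁻²
  (E) J·m⁻² = N·m·m⁻² = kg·s⁻²
All reduce to kg·s⁻² except (A), which is s⁻².

(A)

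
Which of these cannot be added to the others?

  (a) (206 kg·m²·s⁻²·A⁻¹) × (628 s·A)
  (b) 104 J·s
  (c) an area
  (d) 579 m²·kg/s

Work out the base dimensions of each:
  (a) [kg·m²·s⁻²·A⁻¹] · [s·A] = kg·m²·s⁻¹
  (b) J·s = N·m·s = kg·m²·s⁻¹
  (c) [area] = m²
  (d) kg·m²·s⁻¹
All reduce to kg·m²·s⁻¹ except (c), which is m².

(c)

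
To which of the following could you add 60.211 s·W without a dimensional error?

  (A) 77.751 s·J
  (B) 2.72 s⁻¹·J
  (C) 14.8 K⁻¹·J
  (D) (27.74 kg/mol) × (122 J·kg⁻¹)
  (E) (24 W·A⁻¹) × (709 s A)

(E)

Reference: W·s = J·s⁻¹·s = kg·m²·s⁻².
Each option:
  (A) J·s = N·m·s = kg·m²·s⁻¹
  (B) J·s⁻¹ = N·m·s⁻¹ = kg·m²·s⁻³
  (C) J·K⁻¹ = N·m·K⁻¹ = kg·m²·s⁻²·K⁻¹
  (D) [kg·mol⁻¹] · [m²·s⁻²] = kg·m²·s⁻²·mol⁻¹
  (E) [kg·m²·s⁻³·A⁻¹] · [s·A] = kg·m²·s⁻²  ← same
Only (E) matches kg·m²·s⁻².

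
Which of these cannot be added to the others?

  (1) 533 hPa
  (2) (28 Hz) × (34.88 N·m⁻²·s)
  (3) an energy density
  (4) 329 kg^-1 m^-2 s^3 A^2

Expand each in SI base units:
  (1) Pa = N·m⁻² = kg·m⁻¹·s⁻²
  (2) [s⁻¹] · [kg·m⁻¹·s⁻¹] = kg·m⁻¹·s⁻²
  (3) [energy density] = kg·m⁻¹·s⁻²
  (4) kg⁻¹·m⁻²·s³·A²
All reduce to kg·m⁻¹·s⁻² except (4), which is kg⁻¹·m⁻²·s³·A².

(4)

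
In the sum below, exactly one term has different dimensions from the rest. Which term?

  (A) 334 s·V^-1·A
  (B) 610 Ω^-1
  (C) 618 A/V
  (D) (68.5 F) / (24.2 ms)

Expand each in SI base units:
  (A) A·s·V⁻¹ = A·s·(J·C⁻¹)⁻¹ = kg⁻¹·m⁻²·s⁴·A²
  (B) Ω⁻¹ = (V·A⁻¹)⁻¹ = kg⁻¹·m⁻²·s³·A²
  (C) A·V⁻¹ = A·(J·C⁻¹)⁻¹ = kg⁻¹·m⁻²·s³·A²
  (D) [kg⁻¹·m⁻²·s⁴·A²] / [s] = kg⁻¹·m⁻²·s³·A²
All reduce to kg⁻¹·m⁻²·s³·A² except (A), which is kg⁻¹·m⁻²·s⁴·A².

(A)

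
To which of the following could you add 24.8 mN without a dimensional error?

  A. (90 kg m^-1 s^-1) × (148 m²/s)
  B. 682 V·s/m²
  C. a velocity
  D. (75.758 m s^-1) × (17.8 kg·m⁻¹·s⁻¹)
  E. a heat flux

Reference: N = kg·m·s⁻².
Each option:
  A. [kg·m⁻¹·s⁻¹] · [m²·s⁻¹] = kg·m·s⁻²  ← same
  B. V·s·m⁻² = J·C⁻¹·s·m⁻² = kg·s⁻²·A⁻¹
  C. [velocity] = m·s⁻¹
  D. [m·s⁻¹] · [kg·m⁻¹·s⁻¹] = kg·s⁻²
  E. [heat flux] = kg·s⁻³
Only A. matches kg·m·s⁻².

A.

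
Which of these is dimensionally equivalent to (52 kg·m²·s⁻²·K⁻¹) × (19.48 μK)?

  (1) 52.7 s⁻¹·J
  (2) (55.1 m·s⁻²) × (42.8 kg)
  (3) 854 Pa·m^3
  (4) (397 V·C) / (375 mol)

Reference: [kg·m²·s⁻²·K⁻¹] · [K] = kg·m²·s⁻².
Each option:
  (1) J·s⁻¹ = N·m·s⁻¹ = kg·m²·s⁻³
  (2) [m·s⁻²] · [kg] = kg·m·s⁻²
  (3) Pa·m³ = N·m⁻²·m³ = kg·m²·s⁻²  ← same
  (4) [kg·m²·s⁻²] / [mol] = kg·m²·s⁻²·mol⁻¹
Only (3) matches kg·m²·s⁻².

(3)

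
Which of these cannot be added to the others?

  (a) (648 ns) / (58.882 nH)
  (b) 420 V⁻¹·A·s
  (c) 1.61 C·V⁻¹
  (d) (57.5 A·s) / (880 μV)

Expand each in SI base units:
  (a) [s] / [kg·m²·s⁻²·A⁻²] = kg⁻¹·m⁻²·s³·A²
  (b) A·s·V⁻¹ = A·s·(J·C⁻¹)⁻¹ = kg⁻¹·m⁻²·s⁴·A²
  (c) C·V⁻¹ = s·A·(J·C⁻¹)⁻¹ = kg⁻¹·m⁻²·s⁴·A²
  (d) [s·A] / [kg·m²·s⁻³·A⁻¹] = kg⁻¹·m⁻²·s⁴·A²
All reduce to kg⁻¹·m⁻²·s⁴·A² except (a), which is kg⁻¹·m⁻²·s³·A².

(a)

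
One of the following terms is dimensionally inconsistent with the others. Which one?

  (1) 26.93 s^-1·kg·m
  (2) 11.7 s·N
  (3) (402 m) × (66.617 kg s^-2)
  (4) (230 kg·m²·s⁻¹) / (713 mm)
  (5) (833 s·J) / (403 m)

(3)

In SI base units:
  (1) kg·m·s⁻¹
  (2) N·s = kg·m·s⁻²·s = kg·m·s⁻¹
  (3) [m] · [kg·s⁻²] = kg·m·s⁻²
  (4) [kg·m²·s⁻¹] / [m] = kg·m·s⁻¹
  (5) [kg·m²·s⁻¹] / [m] = kg·m·s⁻¹
All reduce to kg·m·s⁻¹ except (3), which is kg·m·s⁻².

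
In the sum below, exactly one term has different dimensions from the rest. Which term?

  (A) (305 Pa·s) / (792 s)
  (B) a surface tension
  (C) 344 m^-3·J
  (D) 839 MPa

(B)

Expand each in SI base units:
  (A) [kg·m⁻¹·s⁻¹] / [s] = kg·m⁻¹·s⁻²
  (B) [surface tension] = kg·s⁻²
  (C) J·m⁻³ = N·m·m⁻³ = kg·m⁻¹·s⁻²
  (D) Pa = N·m⁻² = kg·m⁻¹·s⁻²
All reduce to kg·m⁻¹·s⁻² except (B), which is kg·s⁻².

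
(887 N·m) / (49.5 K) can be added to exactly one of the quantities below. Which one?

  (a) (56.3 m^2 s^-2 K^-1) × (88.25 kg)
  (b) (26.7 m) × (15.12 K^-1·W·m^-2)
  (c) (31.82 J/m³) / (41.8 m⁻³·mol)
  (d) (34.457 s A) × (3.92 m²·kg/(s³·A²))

Reference: [kg·m²·s⁻²] / [K] = kg·m²·s⁻²·K⁻¹.
Each option:
  (a) [m²·s⁻²·K⁻¹] · [kg] = kg·m²·s⁻²·K⁻¹  ← same
  (b) [m] · [kg·s⁻³·K⁻¹] = kg·m·s⁻³·K⁻¹
  (c) [kg·m⁻¹·s⁻²] / [m⁻³·mol] = kg·m²·s⁻²·mol⁻¹
  (d) [s·A] · [kg·m²·s⁻³·A⁻²] = kg·m²·s⁻²·A⁻¹
Only (a) matches kg·m²·s⁻²·K⁻¹.

(a)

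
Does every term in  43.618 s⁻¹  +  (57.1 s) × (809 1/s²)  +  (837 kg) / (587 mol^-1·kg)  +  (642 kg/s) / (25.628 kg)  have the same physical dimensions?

Dimensions:
  43.618 s⁻¹:  s⁻¹
  (57.1 s) × (809 1/s²):  [s] · [s⁻²] = s⁻¹
  (837 kg) / (587 mol^-1·kg):  [kg] / [kg·mol⁻¹] = mol
  (642 kg/s) / (25.628 kg):  [kg·s⁻¹] / [kg] = s⁻¹
The terms do not share a single dimension (mol vs s⁻¹).

No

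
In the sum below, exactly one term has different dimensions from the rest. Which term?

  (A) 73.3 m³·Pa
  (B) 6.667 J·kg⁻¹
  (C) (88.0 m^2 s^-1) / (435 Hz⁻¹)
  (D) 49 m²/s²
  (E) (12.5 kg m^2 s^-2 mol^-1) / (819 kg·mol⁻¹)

Work out the base dimensions of each:
  (A) Pa·m³ = N·m⁻²·m³ = kg·m²·s⁻²
  (B) J·kg⁻¹ = N·m·kg⁻¹ = m²·s⁻²
  (C) [m²·s⁻¹] / [s] = m²·s⁻²
  (D) m²·s⁻²
  (E) [kg·m²·s⁻²·mol⁻¹] / [kg·mol⁻¹] = m²·s⁻²
All reduce to m²·s⁻² except (A), which is kg·m²·s⁻².

(A)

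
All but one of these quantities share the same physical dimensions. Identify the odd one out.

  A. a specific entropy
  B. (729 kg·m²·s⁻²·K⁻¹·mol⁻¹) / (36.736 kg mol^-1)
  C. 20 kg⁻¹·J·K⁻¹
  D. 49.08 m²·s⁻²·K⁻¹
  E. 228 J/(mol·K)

Work out the base dimensions of each:
  A. [specific entropy] = m²·s⁻²·K⁻¹
  B. [kg·m²·s⁻²·K⁻¹·mol⁻¹] / [kg·mol⁻¹] = m²·s⁻²·K⁻¹
  C. J·kg⁻¹·K⁻¹ = N·m·kg⁻¹·K⁻¹ = m²·s⁻²·K⁻¹
  D. m²·s⁻²·K⁻¹
  E. J·mol⁻¹·K⁻¹ = N·m·mol⁻¹·K⁻¹ = kg·m²·s⁻²·K⁻¹·mol⁻¹
All reduce to m²·s⁻²·K⁻¹ except E., which is kg·m²·s⁻²·K⁻¹·mol⁻¹.

E.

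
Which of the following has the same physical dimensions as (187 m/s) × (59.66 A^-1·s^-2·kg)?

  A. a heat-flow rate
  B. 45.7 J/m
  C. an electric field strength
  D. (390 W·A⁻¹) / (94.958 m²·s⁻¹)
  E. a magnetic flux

Reference: [m·s⁻¹] · [kg·s⁻²·A⁻¹] = kg·m·s⁻³·A⁻¹.
Each option:
  A. [heat-flow rate] = kg·m²·s⁻³
  B. J·m⁻¹ = N·m·m⁻¹ = kg·m·s⁻²
  C. [electric field strength] = kg·m·s⁻³·A⁻¹  ← same
  D. [kg·m²·s⁻³·A⁻¹] / [m²·s⁻¹] = kg·s⁻²·A⁻¹
  E. [magnetic flux] = kg·m²·s⁻²·A⁻¹
Only C. matches kg·m·s⁻³·A⁻¹.

C.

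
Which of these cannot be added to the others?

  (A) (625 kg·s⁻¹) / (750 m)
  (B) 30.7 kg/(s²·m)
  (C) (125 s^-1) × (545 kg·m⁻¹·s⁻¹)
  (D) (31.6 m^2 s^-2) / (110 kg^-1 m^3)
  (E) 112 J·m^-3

Work out the base dimensions of each:
  (A) [kg·s⁻¹] / [m] = kg·m⁻¹·s⁻¹
  (B) kg·m⁻¹·s⁻²
  (C) [s⁻¹] · [kg·m⁻¹·s⁻¹] = kg·m⁻¹·s⁻²
  (D) [m²·s⁻²] / [kg⁻¹·m³] = kg·m⁻¹·s⁻²
  (E) J·m⁻³ = N·m·m⁻³ = kg·m⁻¹·s⁻²
All reduce to kg·m⁻¹·s⁻² except (A), which is kg·m⁻¹·s⁻¹.

(A)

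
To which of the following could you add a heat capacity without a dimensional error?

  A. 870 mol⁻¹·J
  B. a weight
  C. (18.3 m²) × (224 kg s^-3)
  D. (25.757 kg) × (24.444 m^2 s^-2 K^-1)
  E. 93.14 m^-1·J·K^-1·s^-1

D.

Reference: [heat capacity] = kg·m²·s⁻²·K⁻¹.
Each option:
  A. J·mol⁻¹ = N·m·mol⁻¹ = kg·m²·s⁻²·mol⁻¹
  B. [weight] = kg·m·s⁻²
  C. [m²] · [kg·s⁻³] = kg·m²·s⁻³
  D. [kg] · [m²·s⁻²·K⁻¹] = kg·m²·s⁻²·K⁻¹  ← same
  E. J·s⁻¹·m⁻¹·K⁻¹ = N·m·s⁻¹·m⁻¹·K⁻¹ = kg·m·s⁻³·K⁻¹
Only D. matches kg·m²·s⁻²·K⁻¹.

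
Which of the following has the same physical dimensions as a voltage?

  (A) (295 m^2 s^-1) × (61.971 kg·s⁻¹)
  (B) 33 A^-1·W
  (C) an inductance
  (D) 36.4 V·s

(B)

Reference: [voltage] = kg·m²·s⁻³·A⁻¹.
Each option:
  (A) [m²·s⁻¹] · [kg·s⁻¹] = kg·m²·s⁻²
  (B) W·A⁻¹ = J·s⁻¹·A⁻¹ = kg·m²·s⁻³·A⁻¹  ← same
  (C) [inductance] = kg·m²·s⁻²·A⁻²
  (D) V·s = J·C⁻¹·s = kg·m²·s⁻²·A⁻¹
Only (B) matches kg·m²·s⁻³·A⁻¹.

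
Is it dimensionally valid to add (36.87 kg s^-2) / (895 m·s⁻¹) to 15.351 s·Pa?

Work out the base dimensions of each:
  (36.87 kg s^-2) / (895 m·s⁻¹):  [kg·s⁻²] / [m·s⁻¹] = kg·m⁻¹·s⁻¹
  15.351 s·Pa:  Pa·s = N·m⁻²·s = kg·m⁻¹·s⁻¹
Both are kg·m⁻¹·s⁻¹, so they have the same dimensions and can be added.

Yes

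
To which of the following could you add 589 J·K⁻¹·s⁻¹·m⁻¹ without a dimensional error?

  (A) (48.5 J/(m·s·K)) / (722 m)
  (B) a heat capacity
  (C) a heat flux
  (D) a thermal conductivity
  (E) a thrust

(D)

Reference: J·s⁻¹·m⁻¹·K⁻¹ = N·m·s⁻¹·m⁻¹·K⁻¹ = kg·m·s⁻³·K⁻¹.
Each option:
  (A) [kg·m·s⁻³·K⁻¹] / [m] = kg·s⁻³·K⁻¹
  (B) [heat capacity] = kg·m²·s⁻²·K⁻¹
  (C) [heat flux] = kg·s⁻³
  (D) [thermal conductivity] = kg·m·s⁻³·K⁻¹  ← same
  (E) [thrust] = kg·m·s⁻²
Only (D) matches kg·m·s⁻³·K⁻¹.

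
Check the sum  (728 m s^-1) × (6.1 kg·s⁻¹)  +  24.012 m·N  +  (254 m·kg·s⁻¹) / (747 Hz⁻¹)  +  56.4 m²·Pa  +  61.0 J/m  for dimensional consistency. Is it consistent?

Dimensions:
  (728 m s^-1) × (6.1 kg·s⁻¹):  [m·s⁻¹] · [kg·s⁻¹] = kg·m·s⁻²
  24.012 m·N:  N·m = kg·m·s⁻²·m = kg·m²·s⁻²
  (254 m·kg·s⁻¹) / (747 Hz⁻¹):  [kg·m·s⁻¹] / [s] = kg·m·s⁻²
  56.4 m²·Pa:  Pa·m² = N·m⁻²·m² = kg·m·s⁻²
  61.0 J/m:  J·m⁻¹ = N·m·m⁻¹ = kg·m·s⁻²
The terms do not share a single dimension (kg·m²·s⁻² vs kg·m·s⁻²).

No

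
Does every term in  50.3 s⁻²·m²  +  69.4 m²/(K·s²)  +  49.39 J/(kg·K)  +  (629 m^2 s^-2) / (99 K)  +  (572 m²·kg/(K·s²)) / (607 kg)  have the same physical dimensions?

Reduce each to base SI dimensions:
  50.3 s⁻²·m²:  m²·s⁻²
  69.4 m²/(K·s²):  m²·s⁻²·K⁻¹
  49.39 J/(kg·K):  J·kg⁻¹·K⁻¹ = N·m·kg⁻¹·K⁻¹ = m²·s⁻²·K⁻¹
  (629 m^2 s^-2) / (99 K):  [m²·s⁻²] / [K] = m²·s⁻²·K⁻¹
  (572 m²·kg/(K·s²)) / (607 kg):  [kg·m²·s⁻²·K⁻¹] / [kg] = m²·s⁻²·K⁻¹
The terms do not share a single dimension (m²·s⁻² vs m²·s⁻²·K⁻¹).

No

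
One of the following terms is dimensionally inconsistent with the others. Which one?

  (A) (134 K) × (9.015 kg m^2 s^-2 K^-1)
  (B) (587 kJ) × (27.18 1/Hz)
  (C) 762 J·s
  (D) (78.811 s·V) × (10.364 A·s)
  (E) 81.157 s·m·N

(A)

Dimensions:
  (A) [K] · [kg·m²·s⁻²·K⁻¹] = kg·m²·s⁻²
  (B) [kg·m²·s⁻²] · [s] = kg·m²·s⁻¹
  (C) J·s = N·m·s = kg·m²·s⁻¹
  (D) [kg·m²·s⁻²·A⁻¹] · [s·A] = kg·m²·s⁻¹
  (E) N·m·s = kg·m·s⁻²·m·s = kg·m²·s⁻¹
All reduce to kg·m²·s⁻¹ except (A), which is kg·m²·s⁻².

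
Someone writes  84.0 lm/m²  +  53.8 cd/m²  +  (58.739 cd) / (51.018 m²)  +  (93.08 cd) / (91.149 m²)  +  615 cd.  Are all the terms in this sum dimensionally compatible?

No

Work out the base dimensions of each:
  84.0 lm/m²:  lm·m⁻² = cd·m⁻² = m⁻²·cd
  53.8 cd/m²:  cd·m⁻² = m⁻²·cd
  (58.739 cd) / (51.018 m²):  [cd] / [m²] = m⁻²·cd
  (93.08 cd) / (91.149 m²):  [cd] / [m²] = m⁻²·cd
  615 cd:  cd
The terms do not share a single dimension (cd vs m⁻²·cd).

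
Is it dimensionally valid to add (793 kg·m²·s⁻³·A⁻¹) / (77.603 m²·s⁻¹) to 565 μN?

No

Reduce each to base SI dimensions:
  (793 kg·m²·s⁻³·A⁻¹) / (77.603 m²·s⁻¹):  [kg·m²·s⁻³·A⁻¹] / [m²·s⁻¹] = kg·s⁻²·A⁻¹
  565 μN:  N = kg·m·s⁻²
kg·s⁻²·A⁻¹ ≠ kg·m·s⁻², so they cannot be added.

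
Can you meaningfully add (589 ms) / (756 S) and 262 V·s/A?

Work out the base dimensions of each:
  (589 ms) / (756 S):  [s] / [kg⁻¹·m⁻²·s³·A²] = kg·m²·s⁻²·A⁻²
  262 V·s/A:  V·s·A⁻¹ = J·C⁻¹·s·A⁻¹ = kg·m²·s⁻²·A⁻²
Both are kg·m²·s⁻²·A⁻², so they have the same dimensions and can be added.

Yes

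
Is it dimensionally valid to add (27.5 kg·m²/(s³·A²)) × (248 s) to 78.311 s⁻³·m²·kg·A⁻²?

Dimensions:
  (27.5 kg·m²/(s³·A²)) × (248 s):  [kg·m²·s⁻³·A⁻²] · [s] = kg·m²·s⁻²·A⁻²
  78.311 s⁻³·m²·kg·A⁻²:  kg·m²·s⁻³·A⁻²
kg·m²·s⁻²·A⁻² ≠ kg·m²·s⁻³·A⁻², so they cannot be added.

No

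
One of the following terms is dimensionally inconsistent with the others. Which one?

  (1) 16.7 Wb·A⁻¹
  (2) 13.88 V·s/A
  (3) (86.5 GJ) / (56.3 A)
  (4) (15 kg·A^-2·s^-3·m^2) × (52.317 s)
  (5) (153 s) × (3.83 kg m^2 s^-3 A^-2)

Dimensions:
  (1) Wb·A⁻¹ = V·s·A⁻¹ = kg·m²·s⁻²·A⁻²
  (2) V·s·A⁻¹ = J·C⁻¹·s·A⁻¹ = kg·m²·s⁻²·A⁻²
  (3) [kg·m²·s⁻²] / [A] = kg·m²·s⁻²·A⁻¹
  (4) [kg·m²·s⁻³·A⁻²] · [s] = kg·m²·s⁻²·A⁻²
  (5) [s] · [kg·m²·s⁻³·A⁻²] = kg·m²·s⁻²·A⁻²
All reduce to kg·m²·s⁻²·A⁻² except (3), which is kg·m²·s⁻²·A⁻¹.

(3)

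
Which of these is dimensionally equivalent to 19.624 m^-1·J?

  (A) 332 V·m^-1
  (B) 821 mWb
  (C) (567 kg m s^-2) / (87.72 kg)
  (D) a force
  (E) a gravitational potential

Reference: J·m⁻¹ = N·m·m⁻¹ = kg·m·s⁻².
Each option:
  (A) V·m⁻¹ = J·C⁻¹·m⁻¹ = kg·m·s⁻³·A⁻¹
  (B) Wb = V·s = kg·m²·s⁻²·A⁻¹
  (C) [kg·m·s⁻²] / [kg] = m·s⁻²
  (D) [force] = kg·m·s⁻²  ← same
  (E) [gravitational potential] = m²·s⁻²
Only (D) matches kg·m·s⁻².

(D)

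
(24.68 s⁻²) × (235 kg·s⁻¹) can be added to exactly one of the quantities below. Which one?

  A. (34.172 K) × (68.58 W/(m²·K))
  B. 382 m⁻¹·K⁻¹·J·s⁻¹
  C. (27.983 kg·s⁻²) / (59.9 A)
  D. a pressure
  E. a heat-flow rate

Reference: [s⁻²] · [kg·s⁻¹] = kg·s⁻³.
Each option:
  A. [K] · [kg·s⁻³·K⁻¹] = kg·s⁻³  ← same
  B. J·s⁻¹·m⁻¹·K⁻¹ = N·m·s⁻¹·m⁻¹·K⁻¹ = kg·m·s⁻³·K⁻¹
  C. [kg·s⁻²] / [A] = kg·s⁻²·A⁻¹
  D. [pressure] = kg·m⁻¹·s⁻²
  E. [heat-flow rate] = kg·m²·s⁻³
Only A. matches kg·s⁻³.

A.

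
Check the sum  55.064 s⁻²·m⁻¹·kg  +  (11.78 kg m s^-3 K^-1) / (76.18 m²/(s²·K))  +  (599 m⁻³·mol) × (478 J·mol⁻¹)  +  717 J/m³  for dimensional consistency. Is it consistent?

In SI base units:
  55.064 s⁻²·m⁻¹·kg:  kg·m⁻¹·s⁻²
  (11.78 kg m s^-3 K^-1) / (76.18 m²/(s²·K)):  [kg·m·s⁻³·K⁻¹] / [m²·s⁻²·K⁻¹] = kg·m⁻¹·s⁻¹
  (599 m⁻³·mol) × (478 J·mol⁻¹):  [m⁻³·mol] · [kg·m²·s⁻²·mol⁻¹] = kg·m⁻¹·s⁻²
  717 J/m³:  J·m⁻³ = N·m·m⁻³ = kg·m⁻¹·s⁻²
The terms do not share a single dimension (kg·m⁻¹·s⁻² vs kg·m⁻¹·s⁻¹).

No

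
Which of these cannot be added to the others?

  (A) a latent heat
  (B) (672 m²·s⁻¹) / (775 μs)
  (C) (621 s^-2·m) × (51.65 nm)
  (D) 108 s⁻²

(D)

Expand each in SI base units:
  (A) [latent heat] = m²·s⁻²
  (B) [m²·s⁻¹] / [s] = m²·s⁻²
  (C) [m·s⁻²] · [m] = m²·s⁻²
  (D) s⁻²
All reduce to m²·s⁻² except (D), which is s⁻².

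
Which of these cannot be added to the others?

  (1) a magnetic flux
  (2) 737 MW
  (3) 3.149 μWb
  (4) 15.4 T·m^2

(2)

Reduce each to base SI dimensions:
  (1) [magnetic flux] = kg·m²·s⁻²·A⁻¹
  (2) W = J·s⁻¹ = kg·m²·s⁻³
  (3) Wb = V·s = kg·m²·s⁻²·A⁻¹
  (4) T·m² = Wb·m⁻²·m² = kg·m²·s⁻²·A⁻¹
All reduce to kg·m²·s⁻²·A⁻¹ except (2), which is kg·m²·s⁻³.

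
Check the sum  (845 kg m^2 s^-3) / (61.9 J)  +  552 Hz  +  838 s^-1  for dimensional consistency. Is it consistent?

Yes

Work out the base dimensions of each:
  (845 kg m^2 s^-3) / (61.9 J):  [kg·m²·s⁻³] / [kg·m²·s⁻²] = s⁻¹
  552 Hz:  Hz = s⁻¹
  838 s^-1:  s⁻¹
Every term reduces to s⁻¹.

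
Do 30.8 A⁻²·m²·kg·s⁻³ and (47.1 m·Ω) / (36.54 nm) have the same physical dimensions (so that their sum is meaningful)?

Reduce each to base SI dimensions:
  30.8 A⁻²·m²·kg·s⁻³:  kg·m²·s⁻³·A⁻²
  (47.1 m·Ω) / (36.54 nm):  [kg·m³·s⁻³·A⁻²] / [m] = kg·m²·s⁻³·A⁻²
Both are kg·m²·s⁻³·A⁻², so they have the same dimensions and can be added.

Yes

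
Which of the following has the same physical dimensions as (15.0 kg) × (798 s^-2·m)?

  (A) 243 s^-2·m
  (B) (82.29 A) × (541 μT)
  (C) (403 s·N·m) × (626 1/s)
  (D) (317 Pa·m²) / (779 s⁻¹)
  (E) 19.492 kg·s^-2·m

(E)

Reference: [kg] · [m·s⁻²] = kg·m·s⁻².
Each option:
  (A) m·s⁻²
  (B) [A] · [kg·s⁻²·A⁻¹] = kg·s⁻²
  (C) [kg·m²·s⁻¹] · [s⁻¹] = kg·m²·s⁻²
  (D) [kg·m·s⁻²] / [s⁻¹] = kg·m·s⁻¹
  (E) kg·m·s⁻²  ← same
Only (E) matches kg·m·s⁻².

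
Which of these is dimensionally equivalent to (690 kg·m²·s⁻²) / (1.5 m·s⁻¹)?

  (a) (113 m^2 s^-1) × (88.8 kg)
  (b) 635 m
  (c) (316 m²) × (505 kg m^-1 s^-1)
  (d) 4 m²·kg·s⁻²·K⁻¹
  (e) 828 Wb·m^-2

(c)

Reference: [kg·m²·s⁻²] / [m·s⁻¹] = kg·m·s⁻¹.
Each option:
  (a) [m²·s⁻¹] · [kg] = kg·m²·s⁻¹
  (b) m
  (c) [m²] · [kg·m⁻¹·s⁻¹] = kg·m·s⁻¹  ← same
  (d) kg·m²·s⁻²·K⁻¹
  (e) Wb·m⁻² = V·s·m⁻² = kg·s⁻²·A⁻¹
Only (c) matches kg·m·s⁻¹.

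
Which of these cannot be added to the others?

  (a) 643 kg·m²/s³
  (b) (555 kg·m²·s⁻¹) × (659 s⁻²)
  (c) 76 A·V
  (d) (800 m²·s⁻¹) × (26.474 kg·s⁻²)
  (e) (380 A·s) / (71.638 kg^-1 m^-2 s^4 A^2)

(e)

Reduce each to base SI dimensions:
  (a) kg·m²·s⁻³
  (b) [kg·m²·s⁻¹] · [s⁻²] = kg·m²·s⁻³
  (c) V·A = J·C⁻¹·A = kg·m²·s⁻³
  (d) [m²·s⁻¹] · [kg·s⁻²] = kg·m²·s⁻³
  (e) [s·A] / [kg⁻¹·m⁻²·s⁴·A²] = kg·m²·s⁻³·A⁻¹
All reduce to kg·m²·s⁻³ except (e), which is kg·m²·s⁻³·A⁻¹.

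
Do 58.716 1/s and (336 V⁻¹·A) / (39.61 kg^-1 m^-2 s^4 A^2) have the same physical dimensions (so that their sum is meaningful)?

Yes

In SI base units:
  58.716 1/s:  s⁻¹
  (336 V⁻¹·A) / (39.61 kg^-1 m^-2 s^4 A^2):  [kg⁻¹·m⁻²·s³·A²] / [kg⁻¹·m⁻²·s⁴·A²] = s⁻¹
Both are s⁻¹, so they have the same dimensions and can be added.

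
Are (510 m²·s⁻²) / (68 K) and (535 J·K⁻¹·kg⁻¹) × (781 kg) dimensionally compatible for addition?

No

Expand each in SI base units:
  (510 m²·s⁻²) / (68 K):  [m²·s⁻²] / [K] = m²·s⁻²·K⁻¹
  (535 J·K⁻¹·kg⁻¹) × (781 kg):  [m²·s⁻²·K⁻¹] · [kg] = kg·m²·s⁻²·K⁻¹
m²·s⁻²·K⁻¹ ≠ kg·m²·s⁻²·K⁻¹, so they cannot be added.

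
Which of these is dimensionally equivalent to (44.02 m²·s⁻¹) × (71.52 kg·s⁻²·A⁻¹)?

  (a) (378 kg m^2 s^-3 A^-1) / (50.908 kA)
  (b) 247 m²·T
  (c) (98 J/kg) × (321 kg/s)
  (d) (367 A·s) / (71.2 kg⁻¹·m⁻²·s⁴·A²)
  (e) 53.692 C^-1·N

(d)

Reference: [m²·s⁻¹] · [kg·s⁻²·A⁻¹] = kg·m²·s⁻³·A⁻¹.
Each option:
  (a) [kg·m²·s⁻³·A⁻¹] / [A] = kg·m²·s⁻³·A⁻²
  (b) T·m² = Wb·m⁻²·m² = kg·m²·s⁻²·A⁻¹
  (c) [m²·s⁻²] · [kg·s⁻¹] = kg·m²·s⁻³
  (d) [s·A] / [kg⁻¹·m⁻²·s⁴·A²] = kg·m²·s⁻³·A⁻¹  ← same
  (e) N·C⁻¹ = kg·m·s⁻²·(s·A)⁻¹ = kg·m·s⁻³·A⁻¹
Only (d) matches kg·m²·s⁻³·A⁻¹.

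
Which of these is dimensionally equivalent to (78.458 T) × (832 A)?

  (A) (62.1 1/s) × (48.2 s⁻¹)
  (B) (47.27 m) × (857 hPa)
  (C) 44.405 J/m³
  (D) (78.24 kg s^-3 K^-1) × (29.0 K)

Reference: [kg·s⁻²·A⁻¹] · [A] = kg·s⁻².
Each option:
  (A) [s⁻¹] · [s⁻¹] = s⁻²
  (B) [m] · [kg·m⁻¹·s⁻²] = kg·s⁻²  ← same
  (C) J·m⁻³ = N·m·m⁻³ = kg·m⁻¹·s⁻²
  (D) [kg·s⁻³·K⁻¹] · [K] = kg·s⁻³
Only (B) matches kg·s⁻².

(B)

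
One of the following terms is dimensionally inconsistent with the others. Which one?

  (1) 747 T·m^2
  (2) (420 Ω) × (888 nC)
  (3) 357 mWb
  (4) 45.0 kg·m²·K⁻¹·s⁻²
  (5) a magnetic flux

Expand each in SI base units:
  (1) T·m² = Wb·m⁻²·m² = kg·m²·s⁻²·A⁻¹
  (2) [kg·m²·s⁻³·A⁻²] · [s·A] = kg·m²·s⁻²·A⁻¹
  (3) Wb = V·s = kg·m²·s⁻²·A⁻¹
  (4) kg·m²·s⁻²·K⁻¹
  (5) [magnetic flux] = kg·m²·s⁻²·A⁻¹
All reduce to kg·m²·s⁻²·A⁻¹ except (4), which is kg·m²·s⁻²·K⁻¹.

(4)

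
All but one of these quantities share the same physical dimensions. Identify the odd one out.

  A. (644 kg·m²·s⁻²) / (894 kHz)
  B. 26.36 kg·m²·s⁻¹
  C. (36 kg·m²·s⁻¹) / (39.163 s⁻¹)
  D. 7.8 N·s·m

C.

Work out the base dimensions of each:
  A. [kg·m²·s⁻²] / [s⁻¹] = kg·m²·s⁻¹
  B. kg·m²·s⁻¹
  C. [kg·m²·s⁻¹] / [s⁻¹] = kg·m²
  D. N·m·s = kg·m·s⁻²·m·s = kg·m²·s⁻¹
All reduce to kg·m²·s⁻¹ except C., which is kg·m².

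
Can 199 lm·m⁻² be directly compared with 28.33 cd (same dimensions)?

No

Reduce each to base SI dimensions:
  199 lm·m⁻²:  lm·m⁻² = cd·m⁻² = m⁻²·cd
  28.33 cd:  cd
m⁻²·cd ≠ cd, so they cannot be added.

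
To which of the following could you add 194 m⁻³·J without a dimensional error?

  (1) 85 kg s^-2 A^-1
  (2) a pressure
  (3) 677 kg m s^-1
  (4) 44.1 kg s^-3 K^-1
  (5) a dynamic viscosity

(2)

Reference: J·m⁻³ = N·m·m⁻³ = kg·m⁻¹·s⁻².
Each option:
  (1) kg·s⁻²·A⁻¹
  (2) [pressure] = kg·m⁻¹·s⁻²  ← same
  (3) kg·m·s⁻¹
  (4) kg·s⁻³·K⁻¹
  (5) [dynamic viscosity] = kg·m⁻¹·s⁻¹
Only (2) matches kg·m⁻¹·s⁻².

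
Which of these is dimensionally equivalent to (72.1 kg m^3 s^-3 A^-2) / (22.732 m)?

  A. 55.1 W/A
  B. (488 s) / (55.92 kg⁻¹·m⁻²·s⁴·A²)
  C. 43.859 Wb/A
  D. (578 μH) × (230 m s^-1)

B.

Reference: [kg·m³·s⁻³·A⁻²] / [m] = kg·m²·s⁻³·A⁻².
Each option:
  A. W·A⁻¹ = J·s⁻¹·A⁻¹ = kg·m²·s⁻³·A⁻¹
  B. [s] / [kg⁻¹·m⁻²·s⁴·A²] = kg·m²·s⁻³·A⁻²  ← same
  C. Wb·A⁻¹ = V·s·A⁻¹ = kg·m²·s⁻²·A⁻²
  D. [kg·m²·s⁻²·A⁻²] · [m·s⁻¹] = kg·m³·s⁻³·A⁻²
Only B. matches kg·m²·s⁻³·A⁻².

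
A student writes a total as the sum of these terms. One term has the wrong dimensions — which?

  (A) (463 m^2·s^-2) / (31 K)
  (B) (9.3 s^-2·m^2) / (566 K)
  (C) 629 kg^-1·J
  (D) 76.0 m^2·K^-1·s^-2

Expand each in SI base units:
  (A) [m²·s⁻²] / [K] = m²·s⁻²·K⁻¹
  (B) [m²·s⁻²] / [K] = m²·s⁻²·K⁻¹
  (C) J·kg⁻¹ = N·m·kg⁻¹ = m²·s⁻²
  (D) m²·s⁻²·K⁻¹
All reduce to m²·s⁻²·K⁻¹ except (C), which is m²·s⁻².

(C)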